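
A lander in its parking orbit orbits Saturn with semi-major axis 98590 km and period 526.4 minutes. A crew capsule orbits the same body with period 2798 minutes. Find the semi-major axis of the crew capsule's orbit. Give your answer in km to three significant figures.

Kepler's third law: a³ ∝ T², so a₂ = a₁ (T₂/T₁)^(2/3).
T₂/T₁ = 5.315, (T₂/T₁)^(2/3) = 3.046.
a₂ = 98590 × 3.046 = 3.003×10⁵ km.

a₂ ≈ 3.00×10⁵ km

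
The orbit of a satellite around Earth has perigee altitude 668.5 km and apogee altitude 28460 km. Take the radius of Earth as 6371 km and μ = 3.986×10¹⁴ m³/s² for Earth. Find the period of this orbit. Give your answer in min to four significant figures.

r_p = 6371 + 668.5 = 7039.5 km = 7.0395×10⁶ m.
r_a = 6371 + 28460 = 34831 km = 3.4831×10⁷ m.
Semi-major axis a = (r_p + r_a)/2 = (7039.5 + 34831)/2 = 20935 km = 2.094×10⁷ m.
By Kepler's third law T = 2π√(a³/μ) = 2π × 4.798×10³ = 3.015×10⁴ s.
= 502.4 min.

T ≈ 502.4 min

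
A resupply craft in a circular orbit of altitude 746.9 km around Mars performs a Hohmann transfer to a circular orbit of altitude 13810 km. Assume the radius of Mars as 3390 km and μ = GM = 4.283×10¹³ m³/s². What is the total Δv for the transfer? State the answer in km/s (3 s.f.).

r₁ = 3390 + 746.9 = 4136.9 km = 4.1369×10⁶ m.
r₂ = 3390 + 13810 = 17200 km = 1.7200×10⁷ m.
Transfer ellipse a_t = (r₁ + r₂)/2 = 1.067×10⁷ m.
At r₁: circular v_c1 = √(μ/r₁) = 3218 m/s; transfer-periapsis v_p = √[μ(2/r₁ − 1/a_t)] = 4086 m/s.
Δv₁ = v_p − v_c1 = 867.9 m/s.
At r₂: circular v_c2 = √(μ/r₂) = 1578 m/s; transfer-apoapsis v_a = √[μ(2/r₂ − 1/a_t)] = 982.6 m/s.
Δv₂ = v_c2 − v_a = 595.4 m/s.
Total Δv = Δv₁ + Δv₂ = 1463 m/s = 1.463 km/s.

Δv_total ≈ 1.46 km/s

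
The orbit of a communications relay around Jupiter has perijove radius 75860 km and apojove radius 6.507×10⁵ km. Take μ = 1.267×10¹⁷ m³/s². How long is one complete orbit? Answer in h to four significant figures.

Semi-major axis a = (r_p + r_a)/2 = (75860 + 6.5070×10⁵)/2 = 3.6328×10⁵ km = 3.633×10⁸ m.
By Kepler's third law T = 2π√(a³/μ) = 2π × 1.945×10⁴ = 1.222×10⁵ s.
= 33.95 h.

T ≈ 33.95 h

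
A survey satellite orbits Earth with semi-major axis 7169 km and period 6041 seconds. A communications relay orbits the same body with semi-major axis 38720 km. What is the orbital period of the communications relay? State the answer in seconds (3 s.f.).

T₂ ≈ 75800 seconds

Kepler's third law: T² ∝ a³, so T₂ = T₁ (a₂/a₁)^(3/2).
a₂/a₁ = 5.401, (a₂/a₁)^(3/2) = 12.55.
T₂ = 6041 × 12.55 = 75830 seconds.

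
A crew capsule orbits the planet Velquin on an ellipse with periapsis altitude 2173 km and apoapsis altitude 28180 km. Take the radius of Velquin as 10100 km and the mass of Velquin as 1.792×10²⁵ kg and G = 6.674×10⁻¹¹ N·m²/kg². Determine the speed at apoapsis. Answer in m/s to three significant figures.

μ = GM = 6.674×10⁻¹¹ × 1.792×10²⁵ = 1.196×10¹⁵ m³/s².
r_p = 10100 + 2173 = 12273 km = 1.2273×10⁷ m.
r_a = 10100 + 28180 = 38280 km = 3.8280×10⁷ m.
Semi-major axis a = (r_p + r_a)/2 = 25276 km = 2.528×10⁷ m.
Vis-viva: v² = μ(2/r − 1/a) = 1.196×10¹⁵ × (5.225×10⁻⁸ − 3.956×10⁻⁸) = 1.517×10⁷ m²/s².
v = 3895 m/s.

v ≈ 3890 m/s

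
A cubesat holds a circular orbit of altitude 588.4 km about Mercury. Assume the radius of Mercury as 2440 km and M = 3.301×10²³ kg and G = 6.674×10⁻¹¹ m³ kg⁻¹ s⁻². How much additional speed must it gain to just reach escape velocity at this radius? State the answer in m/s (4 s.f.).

μ = GM = 6.674×10⁻¹¹ × 3.301×10²³ = 2.203×10¹³ m³/s².
r = 2440 + 588.4 = 3028.4 km = 3.0284×10⁶ m.
Circular speed v_c = √(μ/r) = 2697 m/s.
Escape speed v_esc = √(2μ/r) = √2 × v_c = 3814 m/s.
Δv = v_esc − v_c = 1117 m/s.

Δv ≈ 1117 m/s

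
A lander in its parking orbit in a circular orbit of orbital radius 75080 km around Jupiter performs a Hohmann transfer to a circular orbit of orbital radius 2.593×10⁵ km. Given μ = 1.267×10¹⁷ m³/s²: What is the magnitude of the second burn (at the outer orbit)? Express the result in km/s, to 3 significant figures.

r₁ = 75080 km = 7.508×10⁷ m.
r₂ = 2.593×10⁵ km = 2.593×10⁸ m.
Transfer ellipse a_t = (r₁ + r₂)/2 = 1.672×10⁸ m.
At r₁: circular v_c1 = √(μ/r₁) = 41080 m/s; transfer-perijove v_p = √[μ(2/r₁ − 1/a_t)] = 51160 m/s.
At r₂: circular v_c2 = √(μ/r₂) = 22100 m/s; transfer-apojove v_a = √[μ(2/r₂ − 1/a_t)] = 14810 m/s.
Δv₂ = v_c2 − v_a = 7292 m/s.
= 7.292 km/s.

Δv ≈ 7.29 km/s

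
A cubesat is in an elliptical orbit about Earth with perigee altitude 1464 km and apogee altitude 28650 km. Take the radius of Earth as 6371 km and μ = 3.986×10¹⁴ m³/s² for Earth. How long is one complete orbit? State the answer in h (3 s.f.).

r_p = 6371 + 1464 = 7835.0 km = 7.8350×10⁶ m.
r_a = 6371 + 28650 = 35021 km = 3.5021×10⁷ m.
Semi-major axis a = (r_p + r_a)/2 = (7835.0 + 35021)/2 = 21428 km = 2.143×10⁷ m.
By Kepler's third law T = 2π√(a³/μ) = 2π × 4.968×10³ = 3.122×10⁴ s.
= 8.671 h.

T ≈ 8.67 h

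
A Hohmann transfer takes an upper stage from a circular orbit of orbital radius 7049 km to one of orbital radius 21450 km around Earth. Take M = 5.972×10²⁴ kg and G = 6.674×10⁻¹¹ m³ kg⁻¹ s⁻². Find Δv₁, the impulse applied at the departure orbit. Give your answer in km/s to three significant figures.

μ = GM = 6.674×10⁻¹¹ × 5.972×10²⁴ = 3.986×10¹⁴ m³/s².
r₁ = 7049 km = 7.049×10⁶ m.
r₂ = 21450 km = 2.145×10⁷ m.
Transfer ellipse a_t = (r₁ + r₂)/2 = 1.425×10⁷ m.
At r₁: circular v_c1 = √(μ/r₁) = 7520 m/s; transfer-perigee v_p = √[μ(2/r₁ − 1/a_t)] = 9226 m/s.
Δv₁ = v_p − v_c1 = 1706 m/s.
= 1.706 km/s.

Δv ≈ 1.71 km/s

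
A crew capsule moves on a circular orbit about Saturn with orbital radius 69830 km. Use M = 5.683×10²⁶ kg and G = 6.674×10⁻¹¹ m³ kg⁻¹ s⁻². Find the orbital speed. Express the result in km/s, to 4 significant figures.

μ = GM = 6.674×10⁻¹¹ × 5.683×10²⁶ = 3.793×10¹⁶ m³/s².
r = 69830 km = 6.983×10⁷ m.
For a circular orbit v = √(μ/r) = √(3.793×10¹⁶ / 6.983×10⁷) = √(5.432×10⁸) = 23310 m/s.
That is 23.31 km/s.

v ≈ 23.31 km/s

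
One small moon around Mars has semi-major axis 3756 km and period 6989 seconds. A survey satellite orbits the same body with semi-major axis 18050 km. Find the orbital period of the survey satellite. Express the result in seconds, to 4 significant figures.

Kepler's third law: T² ∝ a³, so T₂ = T₁ (a₂/a₁)^(3/2).
a₂/a₁ = 4.806, (a₂/a₁)^(3/2) = 10.53.
T₂ = 6989 × 10.53 = 73630 seconds.

T₂ ≈ 73630 seconds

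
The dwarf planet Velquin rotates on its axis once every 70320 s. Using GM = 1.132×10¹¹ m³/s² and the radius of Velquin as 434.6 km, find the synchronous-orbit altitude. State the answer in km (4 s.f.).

A synchronous orbit has period T, so by Kepler's third law a = (μT²/4π²)^(1/3).
μT²/4π² = 1.132×10¹¹ × (7.032×10⁴)² / 39.48 = 1.418×10¹⁹ m³.
a = 2.420×10⁶ m = 2420.4 km.
Altitude h = a − R = 2420.4 − 434.6 = 1985.8 km.

h_sync ≈ 1986 km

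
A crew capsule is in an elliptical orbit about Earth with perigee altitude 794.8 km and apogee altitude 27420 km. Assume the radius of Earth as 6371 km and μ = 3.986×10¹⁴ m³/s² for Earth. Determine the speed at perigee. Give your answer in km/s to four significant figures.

v ≈ 9.581 km/s

r_p = 6371 + 794.8 = 7165.8 km = 7.1658×10⁶ m.
r_a = 6371 + 27420 = 33791 km = 3.3791×10⁷ m.
Semi-major axis a = (r_p + r_a)/2 = 20478 km = 2.048×10⁷ m.
Vis-viva: v² = μ(2/r − 1/a) = 3.986×10¹⁴ × (2.791×10⁻⁷ − 4.883×10⁻⁸) = 9.179×10⁷ m²/s².
v = 9581 m/s = 9.581 km/s.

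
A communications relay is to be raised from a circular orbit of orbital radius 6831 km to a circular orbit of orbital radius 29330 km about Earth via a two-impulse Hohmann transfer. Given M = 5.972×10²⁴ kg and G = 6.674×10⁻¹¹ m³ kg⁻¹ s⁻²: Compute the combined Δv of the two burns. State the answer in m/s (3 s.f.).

Δv_total ≈ 3510 m/s

μ = GM = 6.674×10⁻¹¹ × 5.972×10²⁴ = 3.986×10¹⁴ m³/s².
r₁ = 6831 km = 6.831×10⁶ m.
r₂ = 29330 km = 2.933×10⁷ m.
Transfer ellipse a_t = (r₁ + r₂)/2 = 1.808×10⁷ m.
At r₁: circular v_c1 = √(μ/r₁) = 7639 m/s; transfer-perigee v_p = √[μ(2/r₁ − 1/a_t)] = 9729 m/s.
Δv₁ = v_p − v_c1 = 2090 m/s.
At r₂: circular v_c2 = √(μ/r₂) = 3686 m/s; transfer-apogee v_a = √[μ(2/r₂ − 1/a_t)] = 2266 m/s.
Δv₂ = v_c2 − v_a = 1420 m/s.
Total Δv = Δv₁ + Δv₂ = 3511 m/s.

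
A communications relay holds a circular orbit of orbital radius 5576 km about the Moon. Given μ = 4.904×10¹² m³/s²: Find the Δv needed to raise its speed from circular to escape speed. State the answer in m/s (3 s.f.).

Δv ≈ 388 m/s

r = 5576 km = 5.576×10⁶ m.
Circular speed v_c = √(μ/r) = 937.8 m/s.
Escape speed v_esc = √(2μ/r) = √2 × v_c = 1326 m/s.
Δv = v_esc − v_c = 388.5 m/s.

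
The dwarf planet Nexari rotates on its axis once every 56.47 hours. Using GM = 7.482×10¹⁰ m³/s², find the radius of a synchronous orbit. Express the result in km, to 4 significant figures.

T = 56.47 hours = 2.033×10⁵ s.
A synchronous orbit has period T, so by Kepler's third law a = (μT²/4π²)^(1/3).
μT²/4π² = 7.482×10¹⁰ × (2.033×10⁵)² / 39.48 = 7.832×10¹⁹ m³.
a = 4.279×10⁶ m = 4278.6 km.

r_sync ≈ 4279 km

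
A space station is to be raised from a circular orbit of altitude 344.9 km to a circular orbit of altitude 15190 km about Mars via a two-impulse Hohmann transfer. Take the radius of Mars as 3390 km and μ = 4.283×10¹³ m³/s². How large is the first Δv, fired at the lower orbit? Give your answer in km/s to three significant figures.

Δv ≈ 0.984 km/s

r₁ = 3390 + 344.9 = 3734.9 km = 3.7349×10⁶ m.
r₂ = 3390 + 15190 = 18580 km = 1.8580×10⁷ m.
Transfer ellipse a_t = (r₁ + r₂)/2 = 1.116×10⁷ m.
At r₁: circular v_c1 = √(μ/r₁) = 3386 m/s; transfer-periapsis v_p = √[μ(2/r₁ − 1/a_t)] = 4370 m/s.
Δv₁ = v_p − v_c1 = 983.6 m/s.
= 0.9836 km/s.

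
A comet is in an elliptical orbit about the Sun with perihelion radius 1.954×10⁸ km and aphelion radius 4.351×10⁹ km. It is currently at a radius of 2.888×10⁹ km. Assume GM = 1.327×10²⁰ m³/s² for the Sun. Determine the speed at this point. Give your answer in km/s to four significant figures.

Semi-major axis a = (r_p + r_a)/2 = 2.2732×10⁹ km = 2.273×10¹² m.
Vis-viva: v² = μ(2/r − 1/a) = 1.327×10²⁰ × (6.925×10⁻¹³ − 4.399×10⁻¹³) = 3.352×10⁷ m²/s².
v = 5790 m/s = 5.790 km/s.

v ≈ 5.790 km/s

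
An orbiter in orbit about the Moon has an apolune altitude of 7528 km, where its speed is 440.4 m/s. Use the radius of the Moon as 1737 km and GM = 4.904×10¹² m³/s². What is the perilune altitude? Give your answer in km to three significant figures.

perilune altitude ≈ 341 km

r_a = 1737 + 7528 = 9265.0 km = 9.265×10⁶ m.
Specific energy ε = v²/2 − μ/r = -4.323×10⁵ J/kg, so a = −μ/(2ε) = 5.672×10⁶ m.
The apsides satisfy r_p + r_a = 2a, so the perilune radius is 2a − r_a = 2.078×10⁶ m = 2078.2 km.
Perilune altitude = 2078.2 − 1737 = 341.25 km.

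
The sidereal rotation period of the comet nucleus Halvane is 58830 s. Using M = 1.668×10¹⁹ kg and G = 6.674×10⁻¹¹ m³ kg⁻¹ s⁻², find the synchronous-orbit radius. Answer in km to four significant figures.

r_sync ≈ 460.4 km

μ = GM = 6.674×10⁻¹¹ × 1.668×10¹⁹ = 1.113×10⁹ m³/s².
A synchronous orbit has period T, so by Kepler's third law a = (μT²/4π²)^(1/3).
μT²/4π² = 1.113×10⁹ × (5.883×10⁴)² / 39.48 = 9.759×10¹⁶ m³.
a = 4.604×10⁵ m = 460.41 km.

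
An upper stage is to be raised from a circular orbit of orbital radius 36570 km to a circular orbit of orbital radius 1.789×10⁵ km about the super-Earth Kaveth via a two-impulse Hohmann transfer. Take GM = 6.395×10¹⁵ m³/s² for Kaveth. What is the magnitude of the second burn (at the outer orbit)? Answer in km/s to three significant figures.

Δv ≈ 2.50 km/s

r₁ = 36570 km = 3.657×10⁷ m.
r₂ = 1.789×10⁵ km = 1.789×10⁸ m.
Transfer ellipse a_t = (r₁ + r₂)/2 = 1.077×10⁸ m.
At r₁: circular v_c1 = √(μ/r₁) = 13220 m/s; transfer-periapsis v_p = √[μ(2/r₁ − 1/a_t)] = 17040 m/s.
At r₂: circular v_c2 = √(μ/r₂) = 5979 m/s; transfer-apoapsis v_a = √[μ(2/r₂ − 1/a_t)] = 3483 m/s.
Δv₂ = v_c2 − v_a = 2495 m/s.
= 2.495 km/s.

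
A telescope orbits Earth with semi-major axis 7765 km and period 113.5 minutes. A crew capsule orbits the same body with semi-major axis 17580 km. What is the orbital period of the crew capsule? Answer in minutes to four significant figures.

Kepler's third law: T² ∝ a³, so T₂ = T₁ (a₂/a₁)^(3/2).
a₂/a₁ = 2.264, (a₂/a₁)^(3/2) = 3.407.
T₂ = 113.5 × 3.407 = 386.6 minutes.

T₂ ≈ 386.6 minutes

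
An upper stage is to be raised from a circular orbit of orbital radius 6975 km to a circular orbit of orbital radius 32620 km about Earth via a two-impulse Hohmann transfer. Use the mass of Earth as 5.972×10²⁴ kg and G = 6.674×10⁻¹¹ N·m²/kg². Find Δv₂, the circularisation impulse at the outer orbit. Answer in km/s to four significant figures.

μ = GM = 6.674×10⁻¹¹ × 5.972×10²⁴ = 3.986×10¹⁴ m³/s².
r₁ = 6975 km = 6.975×10⁶ m.
r₂ = 32620 km = 3.262×10⁷ m.
Transfer ellipse a_t = (r₁ + r₂)/2 = 1.980×10⁷ m.
At r₁: circular v_c1 = √(μ/r₁) = 7559 m/s; transfer-perigee v_p = √[μ(2/r₁ − 1/a_t)] = 9703 m/s.
At r₂: circular v_c2 = √(μ/r₂) = 3496 m/s; transfer-apogee v_a = √[μ(2/r₂ − 1/a_t)] = 2075 m/s.
Δv₂ = v_c2 − v_a = 1421 m/s.
= 1.421 km/s.

Δv ≈ 1.421 km/s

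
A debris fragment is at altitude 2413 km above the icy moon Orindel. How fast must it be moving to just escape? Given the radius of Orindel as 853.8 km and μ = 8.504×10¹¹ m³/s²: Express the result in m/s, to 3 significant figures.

v_esc ≈ 722 m/s

r = 853.8 + 2413 = 3266.8 km = 3.2668×10⁶ m.
Escape speed v_esc = √(2μ/r) = √(2 × 8.504×10¹¹ / 3.267×10⁶) = √(5.206×10⁵) = 721.5 m/s.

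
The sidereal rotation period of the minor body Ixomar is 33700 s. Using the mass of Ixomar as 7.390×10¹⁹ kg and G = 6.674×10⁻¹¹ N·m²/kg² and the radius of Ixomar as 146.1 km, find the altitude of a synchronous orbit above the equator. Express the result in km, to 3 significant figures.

h_sync ≈ 375 km

μ = GM = 6.674×10⁻¹¹ × 7.390×10¹⁹ = 4.932×10⁹ m³/s².
A synchronous orbit has period T, so by Kepler's third law a = (μT²/4π²)^(1/3).
μT²/4π² = 4.932×10⁹ × (3.370×10⁴)² / 39.48 = 1.419×10¹⁷ m³.
a = 5.216×10⁵ m = 521.57 km.
Altitude h = a − R = 521.57 − 146.1 = 375.47 km.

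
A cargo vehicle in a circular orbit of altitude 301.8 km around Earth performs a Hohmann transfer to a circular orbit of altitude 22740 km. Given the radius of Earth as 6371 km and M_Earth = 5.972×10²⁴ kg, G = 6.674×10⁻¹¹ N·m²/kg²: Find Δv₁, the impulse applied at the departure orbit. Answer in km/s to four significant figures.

μ = GM = 6.674×10⁻¹¹ × 5.972×10²⁴ = 3.986×10¹⁴ m³/s².
r₁ = 6371 + 301.8 = 6672.8 km = 6.6728×10⁶ m.
r₂ = 6371 + 22740 = 29111 km = 2.9111×10⁷ m.
Transfer ellipse a_t = (r₁ + r₂)/2 = 1.789×10⁷ m.
At r₁: circular v_c1 = √(μ/r₁) = 7729 m/s; transfer-perigee v_p = √[μ(2/r₁ − 1/a_t)] = 9858 m/s.
Δv₁ = v_p − v_c1 = 2130 m/s.
= 2.130 km/s.

Δv ≈ 2.130 km/s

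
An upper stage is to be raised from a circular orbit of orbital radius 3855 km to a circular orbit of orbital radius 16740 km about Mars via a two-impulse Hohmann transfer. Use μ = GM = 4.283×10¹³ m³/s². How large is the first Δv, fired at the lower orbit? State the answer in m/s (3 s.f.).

r₁ = 3855 km = 3.855×10⁶ m.
r₂ = 16740 km = 1.674×10⁷ m.
Transfer ellipse a_t = (r₁ + r₂)/2 = 1.030×10⁷ m.
At r₁: circular v_c1 = √(μ/r₁) = 3333 m/s; transfer-periapsis v_p = √[μ(2/r₁ − 1/a_t)] = 4250 m/s.
Δv₁ = v_p − v_c1 = 916.6 m/s.

Δv ≈ 917 m/s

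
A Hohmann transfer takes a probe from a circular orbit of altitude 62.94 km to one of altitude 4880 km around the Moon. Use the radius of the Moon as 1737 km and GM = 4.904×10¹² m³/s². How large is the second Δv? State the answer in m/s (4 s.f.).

Δv ≈ 297.9 m/s

r₁ = 1737 + 62.94 = 1799.9 km = 1.7999×10⁶ m.
r₂ = 1737 + 4880 = 6617.0 km = 6.6170×10⁶ m.
Transfer ellipse a_t = (r₁ + r₂)/2 = 4.208×10⁶ m.
At r₁: circular v_c1 = √(μ/r₁) = 1651 m/s; transfer-perilune v_p = √[μ(2/r₁ − 1/a_t)] = 2070 m/s.
At r₂: circular v_c2 = √(μ/r₂) = 860.9 m/s; transfer-apolune v_a = √[μ(2/r₂ − 1/a_t)] = 563.0 m/s.
Δv₂ = v_c2 − v_a = 297.9 m/s.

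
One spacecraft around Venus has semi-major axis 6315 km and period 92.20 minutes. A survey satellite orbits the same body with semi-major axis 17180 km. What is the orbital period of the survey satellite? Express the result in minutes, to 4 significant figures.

T₂ ≈ 413.7 minutes

Kepler's third law: T² ∝ a³, so T₂ = T₁ (a₂/a₁)^(3/2).
a₂/a₁ = 2.721, (a₂/a₁)^(3/2) = 4.487.
T₂ = 92.20 × 4.487 = 413.7 minutes.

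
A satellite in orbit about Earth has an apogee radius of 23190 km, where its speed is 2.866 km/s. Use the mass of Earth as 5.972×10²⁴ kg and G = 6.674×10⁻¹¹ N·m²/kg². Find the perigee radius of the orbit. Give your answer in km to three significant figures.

perigee radius ≈ 7280 km

μ = GM = 6.674×10⁻¹¹ × 5.972×10²⁴ = 3.986×10¹⁴ m³/s².
r_a = 2.319×10⁷ m.
Specific energy ε = v²/2 − μ/r = -1.308×10⁷ J/kg, so a = −μ/(2ε) = 1.524×10⁷ m.
The apsides satisfy r_p + r_a = 2a, so the perigee radius is 2a − r_a = 7.281×10⁶ m = 7281.3 km.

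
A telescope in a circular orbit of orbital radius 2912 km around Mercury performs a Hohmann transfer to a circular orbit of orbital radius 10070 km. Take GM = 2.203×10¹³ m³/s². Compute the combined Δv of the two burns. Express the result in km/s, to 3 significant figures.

Δv_total ≈ 1.16 km/s

r₁ = 2912 km = 2.912×10⁶ m.
r₂ = 10070 km = 1.007×10⁷ m.
Transfer ellipse a_t = (r₁ + r₂)/2 = 6.491×10⁶ m.
At r₁: circular v_c1 = √(μ/r₁) = 2750 m/s; transfer-periherm v_p = √[μ(2/r₁ − 1/a_t)] = 3426 m/s.
Δv₁ = v_p − v_c1 = 675.4 m/s.
At r₂: circular v_c2 = √(μ/r₂) = 1479 m/s; transfer-apoherm v_a = √[μ(2/r₂ − 1/a_t)] = 990.7 m/s.
Δv₂ = v_c2 − v_a = 488.4 m/s.
Total Δv = Δv₁ + Δv₂ = 1164 m/s = 1.164 km/s.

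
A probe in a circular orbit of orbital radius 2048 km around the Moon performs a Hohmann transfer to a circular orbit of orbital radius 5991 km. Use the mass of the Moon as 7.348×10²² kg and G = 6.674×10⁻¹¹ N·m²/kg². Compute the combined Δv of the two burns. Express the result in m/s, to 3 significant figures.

Δv_total ≈ 601 m/s

μ = GM = 6.674×10⁻¹¹ × 7.348×10²² = 4.904×10¹² m³/s².
r₁ = 2048 km = 2.048×10⁶ m.
r₂ = 5991 km = 5.991×10⁶ m.
Transfer ellipse a_t = (r₁ + r₂)/2 = 4.020×10⁶ m.
At r₁: circular v_c1 = √(μ/r₁) = 1547 m/s; transfer-perilune v_p = √[μ(2/r₁ − 1/a_t)] = 1889 m/s.
Δv₁ = v_p − v_c1 = 341.8 m/s.
At r₂: circular v_c2 = √(μ/r₂) = 904.7 m/s; transfer-apolune v_a = √[μ(2/r₂ − 1/a_t)] = 645.8 m/s.
Δv₂ = v_c2 − v_a = 258.9 m/s.
Total Δv = Δv₁ + Δv₂ = 600.7 m/s.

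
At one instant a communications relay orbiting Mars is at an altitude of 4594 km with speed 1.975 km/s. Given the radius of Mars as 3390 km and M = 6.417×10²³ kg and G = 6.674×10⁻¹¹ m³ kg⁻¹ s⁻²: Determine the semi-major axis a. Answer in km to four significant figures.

a ≈ 6273 km

μ = GM = 6.674×10⁻¹¹ × 6.417×10²³ = 4.283×10¹³ m³/s².
r = 3390 + 4594 = 7984.0 km = 7.984×10⁶ m.
Specific orbital energy ε = v²/2 − μ/r = (1975)²/2 − 4.283×10¹³/7.984×10⁶ = -3.414×10⁶ J/kg.
Since ε = −μ/(2a), a = −μ/(2ε) = 6.273×10⁶ m = 6272.6 km.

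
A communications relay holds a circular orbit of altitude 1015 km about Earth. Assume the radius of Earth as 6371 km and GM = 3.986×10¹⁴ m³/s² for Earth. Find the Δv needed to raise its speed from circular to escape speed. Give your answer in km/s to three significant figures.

r = 6371 + 1015 = 7386.0 km = 7.3860×10⁶ m.
Circular speed v_c = √(μ/r) = 7346 m/s.
Escape speed v_esc = √(2μ/r) = √2 × v_c = 10390 m/s.
Δv = v_esc − v_c = 3043 m/s = 3.043 km/s.

Δv ≈ 3.04 km/s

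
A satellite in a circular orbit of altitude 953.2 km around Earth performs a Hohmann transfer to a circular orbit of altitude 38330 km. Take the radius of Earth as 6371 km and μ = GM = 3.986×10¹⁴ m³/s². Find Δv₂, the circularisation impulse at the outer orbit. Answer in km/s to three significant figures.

Δv ≈ 1.40 km/s

r₁ = 6371 + 953.2 = 7324.2 km = 7.3242×10⁶ m.
r₂ = 6371 + 38330 = 44701 km = 4.4701×10⁷ m.
Transfer ellipse a_t = (r₁ + r₂)/2 = 2.601×10⁷ m.
At r₁: circular v_c1 = √(μ/r₁) = 7377 m/s; transfer-perigee v_p = √[μ(2/r₁ − 1/a_t)] = 9671 m/s.
At r₂: circular v_c2 = √(μ/r₂) = 2986 m/s; transfer-apogee v_a = √[μ(2/r₂ − 1/a_t)] = 1585 m/s.
Δv₂ = v_c2 − v_a = 1402 m/s.
= 1.402 km/s.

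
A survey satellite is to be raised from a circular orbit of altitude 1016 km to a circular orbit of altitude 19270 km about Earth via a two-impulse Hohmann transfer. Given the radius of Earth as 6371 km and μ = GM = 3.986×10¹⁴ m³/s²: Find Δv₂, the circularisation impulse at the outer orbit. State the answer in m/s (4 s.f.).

r₁ = 6371 + 1016 = 7387.0 km = 7.3870×10⁶ m.
r₂ = 6371 + 19270 = 25641 km = 2.5641×10⁷ m.
Transfer ellipse a_t = (r₁ + r₂)/2 = 1.651×10⁷ m.
At r₁: circular v_c1 = √(μ/r₁) = 7346 m/s; transfer-perigee v_p = √[μ(2/r₁ − 1/a_t)] = 9153 m/s.
At r₂: circular v_c2 = √(μ/r₂) = 3943 m/s; transfer-apogee v_a = √[μ(2/r₂ − 1/a_t)] = 2637 m/s.
Δv₂ = v_c2 − v_a = 1306 m/s.

Δv ≈ 1306 m/s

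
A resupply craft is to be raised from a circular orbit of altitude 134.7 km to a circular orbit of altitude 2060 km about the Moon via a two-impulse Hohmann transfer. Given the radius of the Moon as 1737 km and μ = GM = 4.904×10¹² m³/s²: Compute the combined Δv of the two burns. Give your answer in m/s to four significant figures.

Δv_total ≈ 467.8 m/s

r₁ = 1737 + 134.7 = 1871.7 km = 1.8717×10⁶ m.
r₂ = 1737 + 2060 = 3797.0 km = 3.7970×10⁶ m.
Transfer ellipse a_t = (r₁ + r₂)/2 = 2.834×10⁶ m.
At r₁: circular v_c1 = √(μ/r₁) = 1619 m/s; transfer-perilune v_p = √[μ(2/r₁ − 1/a_t)] = 1873 m/s.
Δv₁ = v_p − v_c1 = 254.8 m/s.
At r₂: circular v_c2 = √(μ/r₂) = 1136 m/s; transfer-apolune v_a = √[μ(2/r₂ − 1/a_t)] = 923.5 m/s.
Δv₂ = v_c2 − v_a = 212.9 m/s.
Total Δv = Δv₁ + Δv₂ = 467.8 m/s.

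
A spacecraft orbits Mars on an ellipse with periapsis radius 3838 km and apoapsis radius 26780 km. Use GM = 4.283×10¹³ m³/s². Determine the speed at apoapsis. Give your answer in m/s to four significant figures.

v ≈ 633.2 m/s

Semi-major axis a = (r_p + r_a)/2 = 15309 km = 1.531×10⁷ m.
Vis-viva: v² = μ(2/r − 1/a) = 4.283×10¹³ × (7.468×10⁻⁸ − 6.532×10⁻⁸) = 4.010×10⁵ m²/s².
v = 633.2 m/s.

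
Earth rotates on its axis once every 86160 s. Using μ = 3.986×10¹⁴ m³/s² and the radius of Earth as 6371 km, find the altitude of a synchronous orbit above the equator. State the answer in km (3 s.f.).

h_sync ≈ 35800 km

A synchronous orbit has period T, so by Kepler's third law a = (μT²/4π²)^(1/3).
μT²/4π² = 3.986×10¹⁴ × (8.616×10⁴)² / 39.48 = 7.495×10²² m³.
a = 4.216×10⁷ m = 42163 km.
Altitude h = a − R = 42163 − 6371 = 35792 km.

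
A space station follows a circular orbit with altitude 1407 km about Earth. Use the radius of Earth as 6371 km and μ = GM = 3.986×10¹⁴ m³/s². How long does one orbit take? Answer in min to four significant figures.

r = 6371 + 1407 = 7778.0 km = 7.7780×10⁶ m.
Kepler's third law: T = 2π√(r³/μ) = 2π√((7.778×10⁶)³ / 3.986×10¹⁴).
r³/μ = 1.181×10⁶ s², so T = 2π × 1.087×10³ = 6.827×10³ s.
Converting: 6.827×10³ s ÷ 60.00 = 113.8 min.

T ≈ 113.8 min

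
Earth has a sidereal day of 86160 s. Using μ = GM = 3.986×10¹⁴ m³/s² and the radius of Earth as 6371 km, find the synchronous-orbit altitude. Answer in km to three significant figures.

h_sync ≈ 35800 km

A synchronous orbit has period T, so by Kepler's third law a = (μT²/4π²)^(1/3).
μT²/4π² = 3.986×10¹⁴ × (8.616×10⁴)² / 39.48 = 7.495×10²² m³.
a = 4.216×10⁷ m = 42163 km.
Altitude h = a − R = 42163 − 6371 = 35792 km.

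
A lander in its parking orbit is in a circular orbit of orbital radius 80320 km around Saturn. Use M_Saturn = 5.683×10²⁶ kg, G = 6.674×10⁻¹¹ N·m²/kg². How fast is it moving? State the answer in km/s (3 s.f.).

v ≈ 21.7 km/s

μ = GM = 6.674×10⁻¹¹ × 5.683×10²⁶ = 3.793×10¹⁶ m³/s².
r = 80320 km = 8.032×10⁷ m.
For a circular orbit v = √(μ/r) = √(3.793×10¹⁶ / 8.032×10⁷) = √(4.722×10⁸) = 21730 m/s.
That is 21.73 km/s.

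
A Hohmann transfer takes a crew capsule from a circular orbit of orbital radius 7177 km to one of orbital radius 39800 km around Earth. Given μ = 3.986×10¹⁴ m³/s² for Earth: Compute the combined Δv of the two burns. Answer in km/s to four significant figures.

r₁ = 7177 km = 7.177×10⁶ m.
r₂ = 39800 km = 3.980×10⁷ m.
Transfer ellipse a_t = (r₁ + r₂)/2 = 2.349×10⁷ m.
At r₁: circular v_c1 = √(μ/r₁) = 7452 m/s; transfer-perigee v_p = √[μ(2/r₁ − 1/a_t)] = 9701 m/s.
Δv₁ = v_p − v_c1 = 2248 m/s.
At r₂: circular v_c2 = √(μ/r₂) = 3165 m/s; transfer-apogee v_a = √[μ(2/r₂ − 1/a_t)] = 1749 m/s.
Δv₂ = v_c2 − v_a = 1415 m/s.
Total Δv = Δv₁ + Δv₂ = 3664 m/s = 3.664 km/s.

Δv_total ≈ 3.664 km/s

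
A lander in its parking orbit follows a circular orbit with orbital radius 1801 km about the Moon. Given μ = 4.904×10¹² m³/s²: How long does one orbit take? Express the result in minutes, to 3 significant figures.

T ≈ 114 minutes

r = 1801 km = 1.801×10⁶ m.
Kepler's third law: T = 2π√(r³/μ) = 2π√((1.801×10⁶)³ / 4.904×10¹²).
r³/μ = 1.191×10⁶ s², so T = 2π × 1.091×10³ = 6.858×10³ s.
Converting: 6.858×10³ s ÷ 60.00 = 114.3 minutes.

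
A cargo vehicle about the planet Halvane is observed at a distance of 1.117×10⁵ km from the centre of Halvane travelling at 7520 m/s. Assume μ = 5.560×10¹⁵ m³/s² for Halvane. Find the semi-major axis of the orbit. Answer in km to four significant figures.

r = 1.117×10⁸ m.
Specific orbital energy ε = v²/2 − μ/r = (7520)²/2 − 5.560×10¹⁵/1.117×10⁸ = -2.150×10⁷ J/kg.
Since ε = −μ/(2a), a = −μ/(2ε) = 1.293×10⁸ m = 1.2930×10⁵ km.

a ≈ 1.293×10⁵ km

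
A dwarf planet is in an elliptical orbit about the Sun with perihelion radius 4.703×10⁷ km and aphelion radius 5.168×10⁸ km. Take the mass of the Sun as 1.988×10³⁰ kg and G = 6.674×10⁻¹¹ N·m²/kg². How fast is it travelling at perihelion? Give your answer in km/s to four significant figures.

μ = GM = 6.674×10⁻¹¹ × 1.988×10³⁰ = 1.327×10²⁰ m³/s².
Semi-major axis a = (r_p + r_a)/2 = 2.8192×10⁸ km = 2.819×10¹¹ m.
Vis-viva: v² = μ(2/r − 1/a) = 1.327×10²⁰ × (4.253×10⁻¹¹ − 3.547×10⁻¹²) = 5.172×10⁹ m²/s².
v = 71910 m/s = 71.91 km/s.

v ≈ 71.91 km/s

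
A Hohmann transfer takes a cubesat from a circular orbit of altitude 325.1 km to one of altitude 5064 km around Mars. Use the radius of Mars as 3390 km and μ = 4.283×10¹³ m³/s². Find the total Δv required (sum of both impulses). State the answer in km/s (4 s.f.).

Δv_total ≈ 1.099 km/s

r₁ = 3390 + 325.1 = 3715.1 km = 3.7151×10⁶ m.
r₂ = 3390 + 5064 = 8454.0 km = 8.4540×10⁶ m.
Transfer ellipse a_t = (r₁ + r₂)/2 = 6.085×10⁶ m.
At r₁: circular v_c1 = √(μ/r₁) = 3395 m/s; transfer-periapsis v_p = √[μ(2/r₁ − 1/a_t)] = 4002 m/s.
Δv₁ = v_p − v_c1 = 606.9 m/s.
At r₂: circular v_c2 = √(μ/r₂) = 2251 m/s; transfer-apoapsis v_a = √[μ(2/r₂ − 1/a_t)] = 1759 m/s.
Δv₂ = v_c2 − v_a = 492.0 m/s.
Total Δv = Δv₁ + Δv₂ = 1099 m/s = 1.099 km/s.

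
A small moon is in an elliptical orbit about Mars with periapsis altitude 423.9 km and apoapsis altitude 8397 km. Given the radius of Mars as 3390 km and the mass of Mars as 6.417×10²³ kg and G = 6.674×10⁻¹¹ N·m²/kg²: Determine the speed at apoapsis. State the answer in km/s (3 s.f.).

μ = GM = 6.674×10⁻¹¹ × 6.417×10²³ = 4.283×10¹³ m³/s².
r_p = 3390 + 423.9 = 3813.9 km = 3.8139×10⁶ m.
r_a = 3390 + 8397 = 11787 km = 1.1787×10⁷ m.
Semi-major axis a = (r_p + r_a)/2 = 7800.4 km = 7.800×10⁶ m.
Vis-viva: v² = μ(2/r − 1/a) = 4.283×10¹³ × (1.697×10⁻⁷ − 1.282×10⁻⁷) = 1.776×10⁶ m²/s².
v = 1333 m/s = 1.333 km/s.

v ≈ 1.33 km/s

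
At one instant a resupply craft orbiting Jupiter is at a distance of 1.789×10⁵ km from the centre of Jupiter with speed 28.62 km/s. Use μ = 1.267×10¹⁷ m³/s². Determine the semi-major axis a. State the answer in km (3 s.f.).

a ≈ 2.12×10⁵ km

r = 1.789×10⁸ m.
Specific orbital energy ε = v²/2 − μ/r = (28620)²/2 − 1.267×10¹⁷/1.789×10⁸ = -2.987×10⁸ J/kg.
Since ε = −μ/(2a), a = −μ/(2ε) = 2.121×10⁸ m = 2.1211×10⁵ km.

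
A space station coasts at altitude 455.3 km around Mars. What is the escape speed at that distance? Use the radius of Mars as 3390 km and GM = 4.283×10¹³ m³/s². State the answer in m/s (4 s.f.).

v_esc ≈ 4720 m/s

r = 3390 + 455.3 = 3845.3 km = 3.8453×10⁶ m.
Escape speed v_esc = √(2μ/r) = √(2 × 4.283×10¹³ / 3.845×10⁶) = √(2.228×10⁷) = 4720 m/s.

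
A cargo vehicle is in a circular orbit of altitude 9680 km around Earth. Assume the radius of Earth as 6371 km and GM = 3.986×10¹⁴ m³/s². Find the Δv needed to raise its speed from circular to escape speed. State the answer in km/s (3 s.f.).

Δv ≈ 2.06 km/s

r = 6371 + 9680 = 16051 km = 1.6051×10⁷ m.
Circular speed v_c = √(μ/r) = 4983 m/s.
Escape speed v_esc = √(2μ/r) = √2 × v_c = 7047 m/s.
Δv = v_esc − v_c = 2064 m/s = 2.064 km/s.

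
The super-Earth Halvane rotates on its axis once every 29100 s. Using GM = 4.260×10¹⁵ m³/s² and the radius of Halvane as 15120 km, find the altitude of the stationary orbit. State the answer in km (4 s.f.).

A synchronous orbit has period T, so by Kepler's third law a = (μT²/4π²)^(1/3).
μT²/4π² = 4.260×10¹⁵ × (2.910×10⁴)² / 39.48 = 9.138×10²² m³.
a = 4.504×10⁷ m = 45041 km.
Altitude h = a − R = 45041 − 15120 = 29921 km.

h_sync ≈ 29920 km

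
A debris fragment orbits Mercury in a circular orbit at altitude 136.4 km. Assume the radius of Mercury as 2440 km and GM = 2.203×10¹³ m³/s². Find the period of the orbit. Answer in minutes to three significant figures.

r = 2440 + 136.4 = 2576.4 km = 2.5764×10⁶ m.
Kepler's third law: T = 2π√(r³/μ) = 2π√((2.576×10⁶)³ / 2.203×10¹³).
r³/μ = 7.763×10⁵ s², so T = 2π × 8.811×10² = 5.536×10³ s.
Converting: 5.536×10³ s ÷ 60.00 = 92.27 minutes.

T ≈ 92.3 minutes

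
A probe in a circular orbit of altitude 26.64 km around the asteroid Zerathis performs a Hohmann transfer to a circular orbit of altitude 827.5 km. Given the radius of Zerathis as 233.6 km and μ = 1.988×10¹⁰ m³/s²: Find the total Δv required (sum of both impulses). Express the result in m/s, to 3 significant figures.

Δv_total ≈ 125 m/s

r₁ = 233.6 + 26.64 = 260.24 km = 2.6024×10⁵ m.
r₂ = 233.6 + 827.5 = 1061.1 km = 1.0611×10⁶ m.
Transfer ellipse a_t = (r₁ + r₂)/2 = 6.607×10⁵ m.
At r₁: circular v_c1 = √(μ/r₁) = 276.4 m/s; transfer-periapsis v_p = √[μ(2/r₁ − 1/a_t)] = 350.3 m/s.
Δv₁ = v_p − v_c1 = 73.88 m/s.
At r₂: circular v_c2 = √(μ/r₂) = 136.9 m/s; transfer-apoapsis v_a = √[μ(2/r₂ − 1/a_t)] = 85.91 m/s.
Δv₂ = v_c2 − v_a = 50.97 m/s.
Total Δv = Δv₁ + Δv₂ = 124.9 m/s.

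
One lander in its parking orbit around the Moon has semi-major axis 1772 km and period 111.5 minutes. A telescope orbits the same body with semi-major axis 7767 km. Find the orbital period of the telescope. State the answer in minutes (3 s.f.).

T₂ ≈ 1020 minutes

Kepler's third law: T² ∝ a³, so T₂ = T₁ (a₂/a₁)^(3/2).
a₂/a₁ = 4.383, (a₂/a₁)^(3/2) = 9.177.
T₂ = 111.5 × 9.177 = 1023 minutes.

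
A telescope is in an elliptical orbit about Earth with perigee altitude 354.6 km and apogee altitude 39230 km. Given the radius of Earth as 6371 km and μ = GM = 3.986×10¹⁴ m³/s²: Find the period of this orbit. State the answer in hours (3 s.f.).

r_p = 6371 + 354.6 = 6725.6 km = 6.7256×10⁶ m.
r_a = 6371 + 39230 = 45601 km = 4.5601×10⁷ m.
Semi-major axis a = (r_p + r_a)/2 = (6725.6 + 45601)/2 = 26163 km = 2.616×10⁷ m.
By Kepler's third law T = 2π√(a³/μ) = 2π × 6.703×10³ = 4.212×10⁴ s.
= 11.70 hours.

T ≈ 11.7 hours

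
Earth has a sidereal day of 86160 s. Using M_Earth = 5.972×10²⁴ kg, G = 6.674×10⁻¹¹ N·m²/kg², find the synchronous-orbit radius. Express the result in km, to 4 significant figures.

μ = GM = 6.674×10⁻¹¹ × 5.972×10²⁴ = 3.986×10¹⁴ m³/s².
A synchronous orbit has period T, so by Kepler's third law a = (μT²/4π²)^(1/3).
μT²/4π² = 3.986×10¹⁴ × (8.616×10⁴)² / 39.48 = 7.495×10²² m³.
a = 4.216×10⁷ m = 42162 km.

r_sync ≈ 42160 km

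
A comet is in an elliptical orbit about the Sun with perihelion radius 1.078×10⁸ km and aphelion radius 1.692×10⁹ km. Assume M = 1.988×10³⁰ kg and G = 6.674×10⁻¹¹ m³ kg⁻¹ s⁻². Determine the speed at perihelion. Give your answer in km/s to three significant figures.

μ = GM = 6.674×10⁻¹¹ × 1.988×10³⁰ = 1.327×10²⁰ m³/s².
Semi-major axis a = (r_p + r_a)/2 = 8.9990×10⁸ km = 8.999×10¹¹ m.
Vis-viva: v² = μ(2/r − 1/a) = 1.327×10²⁰ × (1.855×10⁻¹¹ − 1.111×10⁻¹²) = 2.314×10⁹ m²/s².
v = 48110 m/s = 48.11 km/s.

v ≈ 48.1 km/s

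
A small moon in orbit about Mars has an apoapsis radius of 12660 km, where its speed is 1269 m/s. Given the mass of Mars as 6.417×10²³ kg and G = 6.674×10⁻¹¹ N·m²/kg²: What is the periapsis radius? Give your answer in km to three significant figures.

periapsis radius ≈ 3950 km

μ = GM = 6.674×10⁻¹¹ × 6.417×10²³ = 4.283×10¹³ m³/s².
r_a = 1.266×10⁷ m.
Specific energy ε = v²/2 − μ/r = -2.578×10⁶ J/kg, so a = −μ/(2ε) = 8.307×10⁶ m.
The apsides satisfy r_p + r_a = 2a, so the periapsis radius is 2a − r_a = 3.955×10⁶ m = 3954.6 km.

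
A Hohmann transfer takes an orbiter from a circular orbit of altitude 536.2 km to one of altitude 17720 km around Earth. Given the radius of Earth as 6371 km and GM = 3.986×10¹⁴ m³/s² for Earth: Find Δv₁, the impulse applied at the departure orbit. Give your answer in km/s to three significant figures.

Δv ≈ 1.87 km/s

r₁ = 6371 + 536.2 = 6907.2 km = 6.9072×10⁶ m.
r₂ = 6371 + 17720 = 24091 km = 2.4091×10⁷ m.
Transfer ellipse a_t = (r₁ + r₂)/2 = 1.550×10⁷ m.
At r₁: circular v_c1 = √(μ/r₁) = 7597 m/s; transfer-perigee v_p = √[μ(2/r₁ − 1/a_t)] = 9471 m/s.
Δv₁ = v_p − v_c1 = 1874 m/s.
= 1.874 km/s.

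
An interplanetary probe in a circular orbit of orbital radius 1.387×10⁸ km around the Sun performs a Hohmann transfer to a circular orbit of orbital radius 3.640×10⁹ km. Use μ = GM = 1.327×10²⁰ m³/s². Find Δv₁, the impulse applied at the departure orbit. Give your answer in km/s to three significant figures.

Δv ≈ 12.0 km/s

r₁ = 1.387×10⁸ km = 1.387×10¹¹ m.
r₂ = 3.640×10⁹ km = 3.640×10¹² m.
Transfer ellipse a_t = (r₁ + r₂)/2 = 1.889×10¹² m.
At r₁: circular v_c1 = √(μ/r₁) = 30930 m/s; transfer-perihelion v_p = √[μ(2/r₁ − 1/a_t)] = 42930 m/s.
Δv₁ = v_p − v_c1 = 12000 m/s.
= 12.00 km/s.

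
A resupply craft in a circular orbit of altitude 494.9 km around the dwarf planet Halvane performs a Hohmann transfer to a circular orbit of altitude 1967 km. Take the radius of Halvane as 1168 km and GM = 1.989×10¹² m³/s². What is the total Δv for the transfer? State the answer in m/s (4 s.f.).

r₁ = 1168 + 494.9 = 1662.9 km = 1.6629×10⁶ m.
r₂ = 1168 + 1967 = 3135.0 km = 3.1350×10⁶ m.
Transfer ellipse a_t = (r₁ + r₂)/2 = 2.399×10⁶ m.
At r₁: circular v_c1 = √(μ/r₁) = 1094 m/s; transfer-periapsis v_p = √[μ(2/r₁ − 1/a_t)] = 1250 m/s.
Δv₁ = v_p − v_c1 = 156.6 m/s.
At r₂: circular v_c2 = √(μ/r₂) = 796.5 m/s; transfer-apoapsis v_a = √[μ(2/r₂ − 1/a_t)] = 663.2 m/s.
Δv₂ = v_c2 − v_a = 133.4 m/s.
Total Δv = Δv₁ + Δv₂ = 289.9 m/s.

Δv_total ≈ 289.9 m/s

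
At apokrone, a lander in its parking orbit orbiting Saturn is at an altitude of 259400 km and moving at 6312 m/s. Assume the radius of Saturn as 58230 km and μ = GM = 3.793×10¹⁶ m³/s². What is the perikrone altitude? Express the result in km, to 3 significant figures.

r_a = 58230 + 259400 = 3.1763×10⁵ km = 3.176×10⁸ m.
Specific energy ε = v²/2 − μ/r = -9.950×10⁷ J/kg, so a = −μ/(2ε) = 1.906×10⁸ m.
The apsides satisfy r_p + r_a = 2a, so the perikrone radius is 2a − r_a = 6.360×10⁷ m = 63595 km.
Perikrone altitude = 63595 − 58230 = 5365.2 km.

perikrone altitude ≈ 5370 km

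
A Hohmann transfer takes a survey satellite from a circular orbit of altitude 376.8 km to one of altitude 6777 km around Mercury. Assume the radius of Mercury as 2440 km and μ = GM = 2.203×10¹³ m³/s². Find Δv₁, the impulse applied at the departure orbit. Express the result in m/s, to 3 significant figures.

r₁ = 2440 + 376.8 = 2816.8 km = 2.8168×10⁶ m.
r₂ = 2440 + 6777 = 9217.0 km = 9.2170×10⁶ m.
Transfer ellipse a_t = (r₁ + r₂)/2 = 6.017×10⁶ m.
At r₁: circular v_c1 = √(μ/r₁) = 2797 m/s; transfer-periherm v_p = √[μ(2/r₁ − 1/a_t)] = 3461 m/s.
Δv₁ = v_p − v_c1 = 664.7 m/s.

Δv ≈ 665 m/s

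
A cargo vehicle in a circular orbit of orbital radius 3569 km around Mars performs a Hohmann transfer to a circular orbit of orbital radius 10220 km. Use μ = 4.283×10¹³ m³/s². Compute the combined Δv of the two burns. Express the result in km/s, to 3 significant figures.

Δv_total ≈ 1.33 km/s

r₁ = 3569 km = 3.569×10⁶ m.
r₂ = 10220 km = 1.022×10⁷ m.
Transfer ellipse a_t = (r₁ + r₂)/2 = 6.894×10⁶ m.
At r₁: circular v_c1 = √(μ/r₁) = 3464 m/s; transfer-periapsis v_p = √[μ(2/r₁ − 1/a_t)] = 4218 m/s.
Δv₁ = v_p − v_c1 = 753.5 m/s.
At r₂: circular v_c2 = √(μ/r₂) = 2047 m/s; transfer-apoapsis v_a = √[μ(2/r₂ − 1/a_t)] = 1473 m/s.
Δv₂ = v_c2 − v_a = 574.3 m/s.
Total Δv = Δv₁ + Δv₂ = 1328 m/s = 1.328 km/s.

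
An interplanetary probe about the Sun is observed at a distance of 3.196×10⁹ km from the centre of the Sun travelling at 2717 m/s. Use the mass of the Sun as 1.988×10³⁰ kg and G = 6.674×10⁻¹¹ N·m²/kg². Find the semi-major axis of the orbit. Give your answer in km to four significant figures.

a ≈ 1.754×10⁹ km

μ = GM = 6.674×10⁻¹¹ × 1.988×10³⁰ = 1.327×10²⁰ m³/s².
r = 3.196×10¹² m.
Specific orbital energy ε = v²/2 − μ/r = (2717)²/2 − 1.327×10²⁰/3.196×10¹² = -3.782×10⁷ J/kg.
Since ε = −μ/(2a), a = −μ/(2ε) = 1.754×10¹² m = 1.7539×10⁹ km.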